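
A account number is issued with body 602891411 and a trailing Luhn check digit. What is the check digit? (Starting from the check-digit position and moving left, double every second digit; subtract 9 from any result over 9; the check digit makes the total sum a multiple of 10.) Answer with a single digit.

Partial digits right→left: 1 1 4 1 9 8 2 0 6
Double every second digit counting from the check-digit position (so the 1st, 3rd, 5th, ... of the partial from the right).
  doubled (with −9 where >9): 2 8 9 4 3 → sum 26
  kept as-is: 1 1 8 0 → sum 10
Total = 26 + 10 = 36.
Check digit = (10 − (36 mod 10)) mod 10 = 4.

4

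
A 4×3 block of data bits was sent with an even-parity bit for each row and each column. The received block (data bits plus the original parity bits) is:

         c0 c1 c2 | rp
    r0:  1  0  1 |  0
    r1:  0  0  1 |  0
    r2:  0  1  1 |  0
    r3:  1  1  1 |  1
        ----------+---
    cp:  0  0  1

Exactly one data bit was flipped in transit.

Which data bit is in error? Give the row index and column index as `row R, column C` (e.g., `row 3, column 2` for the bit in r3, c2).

row 1, column 2

Recompute each row's even parity and compare to rp:
  r0: data parity 0, sent rp 0 → ok
  r1: data parity 1, sent rp 0 → mismatch
  r2: data parity 0, sent rp 0 → ok
  r3: data parity 1, sent rp 1 → ok
Recompute each column's even parity and compare to cp:
  c0: data parity 0, sent cp 0 → ok
  c1: data parity 0, sent cp 0 → ok
  c2: data parity 0, sent cp 1 → mismatch
Exactly one row (r1) and one column (c2) fail → the flipped bit is at their intersection.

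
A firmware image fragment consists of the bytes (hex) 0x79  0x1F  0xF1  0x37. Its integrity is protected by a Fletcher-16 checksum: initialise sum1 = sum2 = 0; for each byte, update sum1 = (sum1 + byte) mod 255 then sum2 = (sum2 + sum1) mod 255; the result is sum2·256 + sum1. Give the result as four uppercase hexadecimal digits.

Running sums (mod 255):
  after byte 0 (0x79): sum1=121, sum2=121
  after byte 1 (0x1F): sum1=152, sum2=18
  after byte 2 (0xF1): sum1=138, sum2=156
  after byte 3 (0x37): sum1=193, sum2=94
Checksum = sum2·256 + sum1 = 94·256 + 193 = 24257 = 0x5EC1.

5EC1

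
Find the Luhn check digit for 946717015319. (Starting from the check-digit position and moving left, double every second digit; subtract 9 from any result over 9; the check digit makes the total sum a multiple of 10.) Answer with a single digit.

3

Partial digits right→left: 9 1 3 5 1 0 7 1 7 6 4 9
Double every second digit counting from the check-digit position (so the 1st, 3rd, 5th, ... of the partial from the right).
  doubled (with −9 where >9): 9 6 2 5 5 8 → sum 35
  kept as-is: 1 5 0 1 6 9 → sum 22
Total = 35 + 22 = 57.
Check digit = (10 − (57 mod 10)) mod 10 = 3.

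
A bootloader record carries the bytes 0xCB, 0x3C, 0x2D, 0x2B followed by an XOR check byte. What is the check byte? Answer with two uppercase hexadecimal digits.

F1

XOR the bytes together:
  start with 0xCB
  0xCB ⊕ 0x3C = 0xF7
  0xF7 ⊕ 0x2D = 0xDA
  0xDA ⊕ 0x2B = 0xF1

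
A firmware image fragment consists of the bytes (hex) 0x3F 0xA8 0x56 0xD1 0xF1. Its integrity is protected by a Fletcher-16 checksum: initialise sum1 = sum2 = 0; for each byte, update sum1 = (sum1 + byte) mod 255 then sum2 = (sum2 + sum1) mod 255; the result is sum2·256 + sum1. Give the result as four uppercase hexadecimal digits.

Running sums (mod 255):
  after byte 0 (0x3F): sum1=63, sum2=63
  after byte 1 (0xA8): sum1=231, sum2=39
  after byte 2 (0x56): sum1=62, sum2=101
  after byte 3 (0xD1): sum1=16, sum2=117
  after byte 4 (0xF1): sum1=2, sum2=119
Checksum = sum2·256 + sum1 = 119·256 + 2 = 30466 = 0x7702.

7702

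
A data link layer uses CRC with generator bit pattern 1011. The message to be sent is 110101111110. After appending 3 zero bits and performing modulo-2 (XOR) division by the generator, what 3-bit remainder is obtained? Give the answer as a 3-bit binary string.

Append 3 zeros: 110101111110000. Divide by 1011 (XOR where the leading bit is 1):
  pos 0: 1101 XOR 1011 = 0110
  pos 1: 1100 XOR 1011 = 0111
  pos 2: 1111 XOR 1011 = 0100
  pos 3: 1001 XOR 1011 = 0010
  pos 5: 1011 XOR 1011 = 0000
  pos 9: 1100 XOR 1011 = 0111
  pos 10: 1110 XOR 1011 = 0101
  pos 11: 1010 XOR 1011 = 0001
Remainder (last 3 bits) = 001. This is the CRC / FCS.

001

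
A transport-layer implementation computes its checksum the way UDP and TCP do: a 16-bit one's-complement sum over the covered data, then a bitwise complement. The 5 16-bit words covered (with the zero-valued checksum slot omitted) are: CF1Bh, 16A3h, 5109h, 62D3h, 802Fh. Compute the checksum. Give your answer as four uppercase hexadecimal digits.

E634

One's-complement addition (fold any carry out of bit 15 back into bit 0):
  0xCF1B + 0x16A3 = 0x0E5BE
  0xE5BE + 0x5109 = 0x136C7 → wrap carry → 0x36C8
  0x36C8 + 0x62D3 = 0x0999B
  0x999B + 0x802F = 0x119CA → wrap carry → 0x19CB
One's-complement sum = 0x19CB.
Checksum = ~0x19CB & 0xFFFF = 0xE634.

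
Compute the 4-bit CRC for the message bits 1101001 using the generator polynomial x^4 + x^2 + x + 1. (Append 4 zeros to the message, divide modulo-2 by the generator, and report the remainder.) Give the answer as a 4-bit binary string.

Append 4 zeros: 11010010000. Divide by 10111 (XOR where the leading bit is 1):
  pos 0: 11010 XOR 10111 = 01101
  pos 1: 11010 XOR 10111 = 01101
  pos 2: 11011 XOR 10111 = 01100
  pos 3: 11000 XOR 10111 = 01111
  pos 4: 11110 XOR 10111 = 01001
  pos 5: 10010 XOR 10111 = 00101
Remainder (last 4 bits) = 1010. This is the CRC / FCS.

1010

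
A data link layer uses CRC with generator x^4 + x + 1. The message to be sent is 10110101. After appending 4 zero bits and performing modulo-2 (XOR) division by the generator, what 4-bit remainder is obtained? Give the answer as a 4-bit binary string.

Append 4 zeros: 101101010000. Divide by 10011 (XOR where the leading bit is 1):
  pos 0: 10110 XOR 10011 = 00101
  pos 2: 10110 XOR 10011 = 00101
  pos 4: 10110 XOR 10011 = 00101
  pos 6: 10100 XOR 10011 = 00111
Remainder (last 4 bits) = 1110. This is the CRC / FCS.

1110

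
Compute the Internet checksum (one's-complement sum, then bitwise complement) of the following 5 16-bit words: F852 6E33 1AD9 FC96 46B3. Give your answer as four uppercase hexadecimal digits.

3B56

One's-complement addition (fold any carry out of bit 15 back into bit 0):
  0xF852 + 0x6E33 = 0x16685 → wrap carry → 0x6686
  0x6686 + 0x1AD9 = 0x0815F
  0x815F + 0xFC96 = 0x17DF5 → wrap carry → 0x7DF6
  0x7DF6 + 0x46B3 = 0x0C4A9
One's-complement sum = 0xC4A9.
Checksum = ~0xC4A9 & 0xFFFF = 0x3B56.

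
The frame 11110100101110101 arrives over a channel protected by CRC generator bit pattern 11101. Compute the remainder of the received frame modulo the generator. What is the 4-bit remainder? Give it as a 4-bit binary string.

0111

Modulo-2 division of 11110100101110101 by 11101:
  pos 0: 11110 XOR 11101 = 00011
  pos 3: 11100 XOR 11101 = 00001
  pos 7: 11011 XOR 11101 = 00110
  pos 9: 11010 XOR 11101 = 00111
  pos 11: 11110 XOR 11101 = 00011
Remainder = 0111 (nonzero — an error is detected).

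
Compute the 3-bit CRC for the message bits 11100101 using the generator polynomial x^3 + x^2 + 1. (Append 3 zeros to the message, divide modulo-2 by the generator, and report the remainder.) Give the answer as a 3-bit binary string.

101

Append 3 zeros: 11100101000. Divide by 1101 (XOR where the leading bit is 1):
  pos 0: 1110 XOR 1101 = 0011
  pos 2: 1101 XOR 1101 = 0000
  pos 7: 1000 XOR 1101 = 0101
Remainder (last 3 bits) = 101. This is the CRC / FCS.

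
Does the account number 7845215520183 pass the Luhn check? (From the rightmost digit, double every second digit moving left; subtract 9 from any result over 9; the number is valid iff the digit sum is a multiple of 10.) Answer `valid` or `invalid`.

invalid

From the right, keep odd positions and double even positions (subtract 9 from any doubled value over 9):
  doubled (positions 2,4,...): 7 0 1 2 1 7 → sum 18
  kept (positions 1,3,...): 3 1 2 5 2 4 7 → sum 24
Total = 42.
42 mod 10 = 2, so the number is invalid.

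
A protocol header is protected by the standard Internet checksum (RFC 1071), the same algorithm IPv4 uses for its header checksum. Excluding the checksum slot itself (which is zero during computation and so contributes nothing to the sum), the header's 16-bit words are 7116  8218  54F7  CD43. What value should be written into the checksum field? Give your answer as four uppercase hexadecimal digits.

One's-complement addition (fold any carry out of bit 15 back into bit 0):
  0x7116 + 0x8218 = 0x0F32E
  0xF32E + 0x54F7 = 0x14825 → wrap carry → 0x4826
  0x4826 + 0xCD43 = 0x11569 → wrap carry → 0x156A
One's-complement sum = 0x156A.
Checksum = ~0x156A & 0xFFFF = 0xEA95.

EA95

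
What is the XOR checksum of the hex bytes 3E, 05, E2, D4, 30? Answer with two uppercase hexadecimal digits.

3D

XOR the bytes together:
  start with 0x3E
  0x3E ⊕ 0x05 = 0x3B
  0x3B ⊕ 0xE2 = 0xD9
  0xD9 ⊕ 0xD4 = 0x0D
  0x0D ⊕ 0x30 = 0x3D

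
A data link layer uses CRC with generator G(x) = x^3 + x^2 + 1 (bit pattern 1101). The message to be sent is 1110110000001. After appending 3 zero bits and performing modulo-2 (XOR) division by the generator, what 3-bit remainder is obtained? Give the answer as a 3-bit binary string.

Append 3 zeros: 1110110000001000. Divide by 1101 (XOR where the leading bit is 1):
  pos 0: 1110 XOR 1101 = 0011
  pos 2: 1111 XOR 1101 = 0010
  pos 4: 1000 XOR 1101 = 0101
  pos 5: 1010 XOR 1101 = 0111
  pos 6: 1110 XOR 1101 = 0011
  pos 8: 1100 XOR 1101 = 0001
  pos 11: 1100 XOR 1101 = 0001
Remainder (last 3 bits) = 010. This is the CRC / FCS.

010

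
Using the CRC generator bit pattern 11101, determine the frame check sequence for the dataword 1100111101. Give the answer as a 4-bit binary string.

Append 4 zeros: 11001111010000. Divide by 11101 (XOR where the leading bit is 1):
  pos 0: 11001 XOR 11101 = 00100
  pos 2: 10011 XOR 11101 = 01110
  pos 3: 11101 XOR 11101 = 00000
  pos 9: 10000 XOR 11101 = 01101
Remainder (last 4 bits) = 1101. This is the CRC / FCS.

1101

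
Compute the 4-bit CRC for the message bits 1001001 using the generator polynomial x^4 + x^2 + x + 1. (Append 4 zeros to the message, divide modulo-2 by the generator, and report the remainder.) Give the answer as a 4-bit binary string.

1110

Append 4 zeros: 10010010000. Divide by 10111 (XOR where the leading bit is 1):
  pos 0: 10010 XOR 10111 = 00101
  pos 2: 10101 XOR 10111 = 00010
  pos 5: 10000 XOR 10111 = 00111
Remainder (last 4 bits) = 1110. This is the CRC / FCS.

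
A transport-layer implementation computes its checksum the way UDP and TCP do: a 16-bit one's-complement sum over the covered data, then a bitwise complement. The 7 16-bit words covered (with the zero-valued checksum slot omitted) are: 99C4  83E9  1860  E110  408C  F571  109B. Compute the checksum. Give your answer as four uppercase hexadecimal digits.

One's-complement addition (fold any carry out of bit 15 back into bit 0):
  0x99C4 + 0x83E9 = 0x11DAD → wrap carry → 0x1DAE
  0x1DAE + 0x1860 = 0x0360E
  0x360E + 0xE110 = 0x1171E → wrap carry → 0x171F
  0x171F + 0x408C = 0x057AB
  0x57AB + 0xF571 = 0x14D1C → wrap carry → 0x4D1D
  0x4D1D + 0x109B = 0x05DB8
One's-complement sum = 0x5DB8.
Checksum = ~0x5DB8 & 0xFFFF = 0xA247.

A247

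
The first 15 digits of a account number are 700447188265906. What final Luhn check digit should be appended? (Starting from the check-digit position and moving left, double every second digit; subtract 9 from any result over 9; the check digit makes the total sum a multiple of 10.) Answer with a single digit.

Partial digits right→left: 6 0 9 5 6 2 8 8 1 7 4 4 0 0 7
Double every second digit counting from the check-digit position (so the 1st, 3rd, 5th, ... of the partial from the right).
  doubled (with −9 where >9): 3 9 3 7 2 8 0 5 → sum 37
  kept as-is: 0 5 2 8 7 4 0 → sum 26
Total = 37 + 26 = 63.
Check digit = (10 − (63 mod 10)) mod 10 = 7.

7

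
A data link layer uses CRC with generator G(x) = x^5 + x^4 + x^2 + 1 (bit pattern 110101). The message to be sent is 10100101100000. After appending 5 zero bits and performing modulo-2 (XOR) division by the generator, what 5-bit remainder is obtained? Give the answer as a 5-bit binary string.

Append 5 zeros: 1010010110000000000. Divide by 110101 (XOR where the leading bit is 1):
  pos 0: 101001 XOR 110101 = 011100
  pos 1: 111000 XOR 110101 = 001101
  pos 3: 110111 XOR 110101 = 000010
  pos 7: 100000 XOR 110101 = 010101
  pos 8: 101010 XOR 110101 = 011111
  pos 9: 111110 XOR 110101 = 001011
  pos 11: 101100 XOR 110101 = 011001
  pos 12: 110010 XOR 110101 = 000111
Remainder (last 5 bits) = 01110. This is the CRC / FCS.

01110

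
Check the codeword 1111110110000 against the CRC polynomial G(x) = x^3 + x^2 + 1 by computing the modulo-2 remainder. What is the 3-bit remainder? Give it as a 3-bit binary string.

010

Modulo-2 division of 1111110110000 by 1101:
  pos 0: 1111 XOR 1101 = 0010
  pos 2: 1011 XOR 1101 = 0110
  pos 3: 1100 XOR 1101 = 0001
  pos 6: 1110 XOR 1101 = 0011
  pos 8: 1100 XOR 1101 = 0001
Remainder = 010 (nonzero — an error is detected).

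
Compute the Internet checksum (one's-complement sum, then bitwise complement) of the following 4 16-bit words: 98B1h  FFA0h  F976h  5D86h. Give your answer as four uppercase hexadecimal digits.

One's-complement addition (fold any carry out of bit 15 back into bit 0):
  0x98B1 + 0xFFA0 = 0x19851 → wrap carry → 0x9852
  0x9852 + 0xF976 = 0x191C8 → wrap carry → 0x91C9
  0x91C9 + 0x5D86 = 0x0EF4F
One's-complement sum = 0xEF4F.
Checksum = ~0xEF4F & 0xFFFF = 0x10B0.

10B0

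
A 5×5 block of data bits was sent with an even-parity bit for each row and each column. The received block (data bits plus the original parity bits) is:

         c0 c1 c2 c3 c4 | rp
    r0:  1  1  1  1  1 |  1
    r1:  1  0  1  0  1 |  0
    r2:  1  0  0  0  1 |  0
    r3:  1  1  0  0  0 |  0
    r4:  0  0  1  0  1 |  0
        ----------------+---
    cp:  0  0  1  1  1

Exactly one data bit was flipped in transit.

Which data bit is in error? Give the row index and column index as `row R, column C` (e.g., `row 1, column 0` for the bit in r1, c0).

Recompute each row's even parity and compare to rp:
  r0: data parity 1, sent rp 1 → ok
  r1: data parity 1, sent rp 0 → mismatch
  r2: data parity 0, sent rp 0 → ok
  r3: data parity 0, sent rp 0 → ok
  r4: data parity 0, sent rp 0 → ok
Recompute each column's even parity and compare to cp:
  c0: data parity 0, sent cp 0 → ok
  c1: data parity 0, sent cp 0 → ok
  c2: data parity 1, sent cp 1 → ok
  c3: data parity 1, sent cp 1 → ok
  c4: data parity 0, sent cp 1 → mismatch
Exactly one row (r1) and one column (c4) fail → the flipped bit is at their intersection.

row 1, column 4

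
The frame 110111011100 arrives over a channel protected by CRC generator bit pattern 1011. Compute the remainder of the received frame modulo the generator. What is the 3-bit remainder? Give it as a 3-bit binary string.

010

Modulo-2 division of 110111011100 by 1011:
  pos 0: 1101 XOR 1011 = 0110
  pos 1: 1101 XOR 1011 = 0110
  pos 2: 1101 XOR 1011 = 0110
  pos 3: 1100 XOR 1011 = 0111
  pos 4: 1111 XOR 1011 = 0100
  pos 5: 1001 XOR 1011 = 0010
  pos 7: 1010 XOR 1011 = 0001
Remainder = 010 (nonzero — an error is detected).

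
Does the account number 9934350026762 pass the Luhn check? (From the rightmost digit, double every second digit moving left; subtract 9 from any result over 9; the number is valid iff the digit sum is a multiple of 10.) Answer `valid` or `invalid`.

valid

From the right, keep odd positions and double even positions (subtract 9 from any doubled value over 9):
  doubled (positions 2,4,...): 3 3 0 1 8 9 → sum 24
  kept (positions 1,3,...): 2 7 2 0 3 3 9 → sum 26
Total = 50.
50 mod 10 = 0, so the number is valid.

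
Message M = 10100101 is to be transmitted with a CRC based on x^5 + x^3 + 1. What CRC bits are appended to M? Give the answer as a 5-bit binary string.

Append 5 zeros: 1010010100000. Divide by 101001 (XOR where the leading bit is 1):
  pos 0: 101001 XOR 101001 = 000000
  pos 7: 100000 XOR 101001 = 001001
Remainder (last 5 bits) = 01001. This is the CRC / FCS.

01001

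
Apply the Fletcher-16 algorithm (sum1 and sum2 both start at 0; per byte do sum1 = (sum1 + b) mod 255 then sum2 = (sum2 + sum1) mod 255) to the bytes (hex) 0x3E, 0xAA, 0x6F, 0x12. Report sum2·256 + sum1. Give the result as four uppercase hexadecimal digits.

Running sums (mod 255):
  after byte 0 (0x3E): sum1=62, sum2=62
  after byte 1 (0xAA): sum1=232, sum2=39
  after byte 2 (0x6F): sum1=88, sum2=127
  after byte 3 (0x12): sum1=106, sum2=233
Checksum = sum2·256 + sum1 = 233·256 + 106 = 59754 = 0xE96A.

E96A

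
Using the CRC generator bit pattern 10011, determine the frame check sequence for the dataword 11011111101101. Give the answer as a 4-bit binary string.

Append 4 zeros: 110111111011010000. Divide by 10011 (XOR where the leading bit is 1):
  pos 0: 11011 XOR 10011 = 01000
  pos 1: 10001 XOR 10011 = 00010
  pos 4: 10111 XOR 10011 = 00100
  pos 6: 10001 XOR 10011 = 00010
  pos 9: 10101 XOR 10011 = 00110
  pos 11: 11000 XOR 10011 = 01011
  pos 12: 10110 XOR 10011 = 00101
Remainder (last 4 bits) = 1010. This is the CRC / FCS.

1010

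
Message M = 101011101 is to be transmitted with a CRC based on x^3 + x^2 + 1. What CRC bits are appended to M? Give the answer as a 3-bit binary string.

Append 3 zeros: 101011101000. Divide by 1101 (XOR where the leading bit is 1):
  pos 0: 1010 XOR 1101 = 0111
  pos 1: 1111 XOR 1101 = 0010
  pos 3: 1011 XOR 1101 = 0110
  pos 4: 1100 XOR 1101 = 0001
  pos 7: 1100 XOR 1101 = 0001
Remainder (last 3 bits) = 010. This is the CRC / FCS.

010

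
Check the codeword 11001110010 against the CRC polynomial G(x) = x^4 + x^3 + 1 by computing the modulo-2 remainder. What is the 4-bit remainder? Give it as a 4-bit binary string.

0000

Modulo-2 division of 11001110010 by 11001:
  pos 0: 11001 XOR 11001 = 00000
  pos 5: 11001 XOR 11001 = 00000
Remainder = 0000 (zero — the frame passes the CRC check).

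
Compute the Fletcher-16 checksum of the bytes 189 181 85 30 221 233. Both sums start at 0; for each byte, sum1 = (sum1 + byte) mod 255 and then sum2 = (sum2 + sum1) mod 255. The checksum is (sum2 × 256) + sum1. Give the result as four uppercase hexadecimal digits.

54AE

Running sums (mod 255):
  after byte 0 (189): sum1=189, sum2=189
  after byte 1 (181): sum1=115, sum2=49
  after byte 2 (85): sum1=200, sum2=249
  after byte 3 (30): sum1=230, sum2=224
  after byte 4 (221): sum1=196, sum2=165
  after byte 5 (233): sum1=174, sum2=84
Checksum = sum2·256 + sum1 = 84·256 + 174 = 21678 = 0x54AE.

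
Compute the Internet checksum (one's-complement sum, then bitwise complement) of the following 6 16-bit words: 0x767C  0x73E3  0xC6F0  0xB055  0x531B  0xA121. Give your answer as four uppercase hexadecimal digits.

AA1C

One's-complement addition (fold any carry out of bit 15 back into bit 0):
  0x767C + 0x73E3 = 0x0EA5F
  0xEA5F + 0xC6F0 = 0x1B14F → wrap carry → 0xB150
  0xB150 + 0xB055 = 0x161A5 → wrap carry → 0x61A6
  0x61A6 + 0x531B = 0x0B4C1
  0xB4C1 + 0xA121 = 0x155E2 → wrap carry → 0x55E3
One's-complement sum = 0x55E3.
Checksum = ~0x55E3 & 0xFFFF = 0xAA1C.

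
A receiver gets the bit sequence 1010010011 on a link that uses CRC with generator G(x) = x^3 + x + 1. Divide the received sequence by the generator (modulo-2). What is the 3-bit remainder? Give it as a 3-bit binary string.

000

Modulo-2 division of 1010010011 by 1011:
  pos 0: 1010 XOR 1011 = 0001
  pos 3: 1010 XOR 1011 = 0001
  pos 6: 1011 XOR 1011 = 0000
Remainder = 000 (zero — the frame passes the CRC check).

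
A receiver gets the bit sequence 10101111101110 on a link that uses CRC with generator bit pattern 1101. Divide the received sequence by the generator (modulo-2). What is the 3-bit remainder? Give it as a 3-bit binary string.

000

Modulo-2 division of 10101111101110 by 1101:
  pos 0: 1010 XOR 1101 = 0111
  pos 1: 1111 XOR 1101 = 0010
  pos 3: 1011 XOR 1101 = 0110
  pos 4: 1101 XOR 1101 = 0000
  pos 8: 1011 XOR 1101 = 0110
  pos 9: 1101 XOR 1101 = 0000
Remainder = 000 (zero — the frame passes the CRC check).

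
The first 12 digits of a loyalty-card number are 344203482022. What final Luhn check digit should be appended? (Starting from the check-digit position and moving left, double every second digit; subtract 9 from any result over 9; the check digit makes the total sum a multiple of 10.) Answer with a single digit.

6

Partial digits right→left: 2 2 0 2 8 4 3 0 2 4 4 3
Double every second digit counting from the check-digit position (so the 1st, 3rd, 5th, ... of the partial from the right).
  doubled (with −9 where >9): 4 0 7 6 4 8 → sum 29
  kept as-is: 2 2 4 0 4 3 → sum 15
Total = 29 + 15 = 44.
Check digit = (10 − (44 mod 10)) mod 10 = 6.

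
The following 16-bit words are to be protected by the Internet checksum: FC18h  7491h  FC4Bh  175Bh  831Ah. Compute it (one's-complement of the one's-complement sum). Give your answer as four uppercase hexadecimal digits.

One's-complement addition (fold any carry out of bit 15 back into bit 0):
  0xFC18 + 0x7491 = 0x170A9 → wrap carry → 0x70AA
  0x70AA + 0xFC4B = 0x16CF5 → wrap carry → 0x6CF6
  0x6CF6 + 0x175B = 0x08451
  0x8451 + 0x831A = 0x1076B → wrap carry → 0x076C
One's-complement sum = 0x076C.
Checksum = ~0x076C & 0xFFFF = 0xF893.

F893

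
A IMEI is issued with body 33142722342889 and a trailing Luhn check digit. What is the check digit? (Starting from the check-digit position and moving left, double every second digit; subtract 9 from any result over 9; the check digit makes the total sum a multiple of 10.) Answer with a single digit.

Partial digits right→left: 9 8 8 2 4 3 2 2 7 2 4 1 3 3
Double every second digit counting from the check-digit position (so the 1st, 3rd, 5th, ... of the partial from the right).
  doubled (with −9 where >9): 9 7 8 4 5 8 6 → sum 47
  kept as-is: 8 2 3 2 2 1 3 → sum 21
Total = 47 + 21 = 68.
Check digit = (10 − (68 mod 10)) mod 10 = 2.

2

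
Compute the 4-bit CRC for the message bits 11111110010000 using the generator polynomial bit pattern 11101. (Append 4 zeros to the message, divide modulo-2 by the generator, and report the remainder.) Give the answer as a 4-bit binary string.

Append 4 zeros: 111111100100000000. Divide by 11101 (XOR where the leading bit is 1):
  pos 0: 11111 XOR 11101 = 00010
  pos 3: 10110 XOR 11101 = 01011
  pos 4: 10110 XOR 11101 = 01011
  pos 5: 10111 XOR 11101 = 01010
  pos 6: 10100 XOR 11101 = 01001
  pos 7: 10010 XOR 11101 = 01111
  pos 8: 11110 XOR 11101 = 00011
  pos 11: 11000 XOR 11101 = 00101
  pos 13: 10100 XOR 11101 = 01001
Remainder (last 4 bits) = 1001. This is the CRC / FCS.

1001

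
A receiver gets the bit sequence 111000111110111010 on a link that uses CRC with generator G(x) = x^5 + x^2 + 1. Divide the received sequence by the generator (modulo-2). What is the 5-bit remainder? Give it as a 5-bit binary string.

11101

Modulo-2 division of 111000111110111010 by 100101:
  pos 0: 111000 XOR 100101 = 011101
  pos 1: 111011 XOR 100101 = 011110
  pos 2: 111101 XOR 100101 = 011000
  pos 3: 110001 XOR 100101 = 010100
  pos 4: 101001 XOR 100101 = 001100
  pos 6: 110010 XOR 100101 = 010111
  pos 7: 101111 XOR 100101 = 001010
  pos 9: 101011 XOR 100101 = 001110
  pos 11: 111001 XOR 100101 = 011100
  pos 12: 111000 XOR 100101 = 011101
Remainder = 11101 (nonzero — an error is detected).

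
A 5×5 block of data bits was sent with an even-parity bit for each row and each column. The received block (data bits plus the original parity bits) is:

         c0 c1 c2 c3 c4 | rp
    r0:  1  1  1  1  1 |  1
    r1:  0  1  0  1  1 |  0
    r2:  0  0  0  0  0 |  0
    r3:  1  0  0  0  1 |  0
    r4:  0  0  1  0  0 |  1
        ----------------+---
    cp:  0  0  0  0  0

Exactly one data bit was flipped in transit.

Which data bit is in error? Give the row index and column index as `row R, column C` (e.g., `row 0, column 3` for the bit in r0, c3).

Recompute each row's even parity and compare to rp:
  r0: data parity 1, sent rp 1 → ok
  r1: data parity 1, sent rp 0 → mismatch
  r2: data parity 0, sent rp 0 → ok
  r3: data parity 0, sent rp 0 → ok
  r4: data parity 1, sent rp 1 → ok
Recompute each column's even parity and compare to cp:
  c0: data parity 0, sent cp 0 → ok
  c1: data parity 0, sent cp 0 → ok
  c2: data parity 0, sent cp 0 → ok
  c3: data parity 0, sent cp 0 → ok
  c4: data parity 1, sent cp 0 → mismatch
Exactly one row (r1) and one column (c4) fail → the flipped bit is at their intersection.

row 1, column 4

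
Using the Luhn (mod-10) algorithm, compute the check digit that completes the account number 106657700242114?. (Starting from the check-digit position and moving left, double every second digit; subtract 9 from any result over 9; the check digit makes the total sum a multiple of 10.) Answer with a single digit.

3

Partial digits right→left: 4 1 1 2 4 2 0 0 7 7 5 6 6 0 1
Double every second digit counting from the check-digit position (so the 1st, 3rd, 5th, ... of the partial from the right).
  doubled (with −9 where >9): 8 2 8 0 5 1 3 2 → sum 29
  kept as-is: 1 2 2 0 7 6 0 → sum 18
Total = 29 + 18 = 47.
Check digit = (10 − (47 mod 10)) mod 10 = 3.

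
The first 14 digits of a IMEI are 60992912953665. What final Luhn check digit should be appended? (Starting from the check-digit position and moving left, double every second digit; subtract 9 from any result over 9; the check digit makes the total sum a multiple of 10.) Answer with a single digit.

7

Partial digits right→left: 5 6 6 3 5 9 2 1 9 2 9 9 0 6
Double every second digit counting from the check-digit position (so the 1st, 3rd, 5th, ... of the partial from the right).
  doubled (with −9 where >9): 1 3 1 4 9 9 0 → sum 27
  kept as-is: 6 3 9 1 2 9 6 → sum 36
Total = 27 + 36 = 63.
Check digit = (10 − (63 mod 10)) mod 10 = 7.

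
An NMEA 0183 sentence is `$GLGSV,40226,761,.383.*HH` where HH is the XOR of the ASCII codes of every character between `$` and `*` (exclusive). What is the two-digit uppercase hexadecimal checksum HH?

5F

XOR the ASCII codes of the payload characters:
  'G' = 0x47 → acc = 0x47
  'L' = 0x4C → acc = 0x0B
  'G' = 0x47 → acc = 0x4C
  'S' = 0x53 → acc = 0x1F
  'V' = 0x56 → acc = 0x49
  ',' = 0x2C → acc = 0x65
  '4' = 0x34 → acc = 0x51
  '0' = 0x30 → acc = 0x61
  '2' = 0x32 → acc = 0x53
  '2' = 0x32 → acc = 0x61
  '6' = 0x36 → acc = 0x57
  ',' = 0x2C → acc = 0x7B
  '7' = 0x37 → acc = 0x4C
  '6' = 0x36 → acc = 0x7A
  '1' = 0x31 → acc = 0x4B
  ',' = 0x2C → acc = 0x67
  '.' = 0x2E → acc = 0x49
  '3' = 0x33 → acc = 0x7A
  '8' = 0x38 → acc = 0x42
  '3' = 0x33 → acc = 0x71
  '.' = 0x2E → acc = 0x5F
Checksum = 0x5F.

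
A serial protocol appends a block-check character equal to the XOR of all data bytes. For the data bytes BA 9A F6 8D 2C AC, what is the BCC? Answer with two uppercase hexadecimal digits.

XOR the bytes together:
  start with 0xBA
  0xBA ⊕ 0x9A = 0x20
  0x20 ⊕ 0xF6 = 0xD6
  0xD6 ⊕ 0x8D = 0x5B
  0x5B ⊕ 0x2C = 0x77
  0x77 ⊕ 0xAC = 0xDB

DB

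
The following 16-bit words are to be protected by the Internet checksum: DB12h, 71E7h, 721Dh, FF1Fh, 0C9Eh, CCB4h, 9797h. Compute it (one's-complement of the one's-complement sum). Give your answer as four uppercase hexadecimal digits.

D0DD

One's-complement addition (fold any carry out of bit 15 back into bit 0):
  0xDB12 + 0x71E7 = 0x14CF9 → wrap carry → 0x4CFA
  0x4CFA + 0x721D = 0x0BF17
  0xBF17 + 0xFF1F = 0x1BE36 → wrap carry → 0xBE37
  0xBE37 + 0x0C9E = 0x0CAD5
  0xCAD5 + 0xCCB4 = 0x19789 → wrap carry → 0x978A
  0x978A + 0x9797 = 0x12F21 → wrap carry → 0x2F22
One's-complement sum = 0x2F22.
Checksum = ~0x2F22 & 0xFFFF = 0xD0DD.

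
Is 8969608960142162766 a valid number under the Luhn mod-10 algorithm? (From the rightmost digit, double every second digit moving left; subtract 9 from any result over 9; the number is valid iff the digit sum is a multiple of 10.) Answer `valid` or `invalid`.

valid

From the right, keep odd positions and double even positions (subtract 9 from any doubled value over 9):
  doubled (positions 2,4,...): 3 4 2 8 0 9 0 9 9 → sum 44
  kept (positions 1,3,...): 6 7 6 2 1 6 8 6 6 8 → sum 56
Total = 100.
100 mod 10 = 0, so the number is valid.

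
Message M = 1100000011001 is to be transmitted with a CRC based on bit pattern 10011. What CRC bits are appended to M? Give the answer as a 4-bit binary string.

1110

Append 4 zeros: 11000000110010000. Divide by 10011 (XOR where the leading bit is 1):
  pos 0: 11000 XOR 10011 = 01011
  pos 1: 10110 XOR 10011 = 00101
  pos 3: 10100 XOR 10011 = 00111
  pos 5: 11111 XOR 10011 = 01100
  pos 6: 11000 XOR 10011 = 01011
  pos 7: 10110 XOR 10011 = 00101
  pos 9: 10110 XOR 10011 = 00101
  pos 11: 10100 XOR 10011 = 00111
Remainder (last 4 bits) = 1110. This is the CRC / FCS.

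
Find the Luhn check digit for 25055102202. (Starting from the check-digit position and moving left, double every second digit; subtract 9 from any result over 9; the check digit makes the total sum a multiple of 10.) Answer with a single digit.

4

Partial digits right→left: 2 0 2 2 0 1 5 5 0 5 2
Double every second digit counting from the check-digit position (so the 1st, 3rd, 5th, ... of the partial from the right).
  doubled (with −9 where >9): 4 4 0 1 0 4 → sum 13
  kept as-is: 0 2 1 5 5 → sum 13
Total = 13 + 13 = 26.
Check digit = (10 − (26 mod 10)) mod 10 = 4.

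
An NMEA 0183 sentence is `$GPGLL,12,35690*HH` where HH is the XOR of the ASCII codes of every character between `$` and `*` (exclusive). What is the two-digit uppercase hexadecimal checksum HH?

6A

XOR the ASCII codes of the payload characters:
  'G' = 0x47 → acc = 0x47
  'P' = 0x50 → acc = 0x17
  'G' = 0x47 → acc = 0x50
  'L' = 0x4C → acc = 0x1C
  'L' = 0x4C → acc = 0x50
  ',' = 0x2C → acc = 0x7C
  '1' = 0x31 → acc = 0x4D
  '2' = 0x32 → acc = 0x7F
  ',' = 0x2C → acc = 0x53
  '3' = 0x33 → acc = 0x60
  '5' = 0x35 → acc = 0x55
  '6' = 0x36 → acc = 0x63
  '9' = 0x39 → acc = 0x5A
  '0' = 0x30 → acc = 0x6A
Checksum = 0x6A.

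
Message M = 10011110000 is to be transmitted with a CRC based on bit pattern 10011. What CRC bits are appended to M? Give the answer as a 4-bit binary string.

Append 4 zeros: 100111100000000. Divide by 10011 (XOR where the leading bit is 1):
  pos 0: 10011 XOR 10011 = 00000
  pos 5: 11000 XOR 10011 = 01011
  pos 6: 10110 XOR 10011 = 00101
  pos 8: 10100 XOR 10011 = 00111
  pos 10: 11100 XOR 10011 = 01111
Remainder (last 4 bits) = 1111. This is the CRC / FCS.

1111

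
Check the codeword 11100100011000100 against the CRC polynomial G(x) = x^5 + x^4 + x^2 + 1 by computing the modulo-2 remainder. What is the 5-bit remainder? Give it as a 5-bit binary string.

Modulo-2 division of 11100100011000100 by 110101:
  pos 0: 111001 XOR 110101 = 001100
  pos 2: 110000 XOR 110101 = 000101
  pos 5: 101011 XOR 110101 = 011110
  pos 6: 111100 XOR 110101 = 001001
  pos 8: 100100 XOR 110101 = 010001
  pos 9: 100011 XOR 110101 = 010110
  pos 10: 101100 XOR 110101 = 011001
  pos 11: 110010 XOR 110101 = 000111
Remainder = 00111 (nonzero — an error is detected).

00111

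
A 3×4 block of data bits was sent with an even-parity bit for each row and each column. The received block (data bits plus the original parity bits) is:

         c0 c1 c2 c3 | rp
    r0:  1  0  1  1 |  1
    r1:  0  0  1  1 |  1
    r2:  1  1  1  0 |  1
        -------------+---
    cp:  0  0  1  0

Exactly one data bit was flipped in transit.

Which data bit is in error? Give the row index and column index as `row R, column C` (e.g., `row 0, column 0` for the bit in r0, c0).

row 1, column 1

Recompute each row's even parity and compare to rp:
  r0: data parity 1, sent rp 1 → ok
  r1: data parity 0, sent rp 1 → mismatch
  r2: data parity 1, sent rp 1 → ok
Recompute each column's even parity and compare to cp:
  c0: data parity 0, sent cp 0 → ok
  c1: data parity 1, sent cp 0 → mismatch
  c2: data parity 1, sent cp 1 → ok
  c3: data parity 0, sent cp 0 → ok
Exactly one row (r1) and one column (c1) fail → the flipped bit is at their intersection.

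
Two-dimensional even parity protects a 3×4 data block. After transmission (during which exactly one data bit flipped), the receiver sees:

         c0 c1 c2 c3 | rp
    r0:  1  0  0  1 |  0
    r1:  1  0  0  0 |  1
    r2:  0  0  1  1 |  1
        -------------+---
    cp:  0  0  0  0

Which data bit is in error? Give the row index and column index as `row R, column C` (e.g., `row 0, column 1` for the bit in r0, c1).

row 2, column 2

Recompute each row's even parity and compare to rp:
  r0: data parity 0, sent rp 0 → ok
  r1: data parity 1, sent rp 1 → ok
  r2: data parity 0, sent rp 1 → mismatch
Recompute each column's even parity and compare to cp:
  c0: data parity 0, sent cp 0 → ok
  c1: data parity 0, sent cp 0 → ok
  c2: data parity 1, sent cp 0 → mismatch
  c3: data parity 0, sent cp 0 → ok
Exactly one row (r2) and one column (c2) fail → the flipped bit is at their intersection.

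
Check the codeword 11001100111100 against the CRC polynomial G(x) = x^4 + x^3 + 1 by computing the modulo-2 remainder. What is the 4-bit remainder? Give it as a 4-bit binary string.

Modulo-2 division of 11001100111100 by 11001:
  pos 0: 11001 XOR 11001 = 00000
  pos 5: 10011 XOR 11001 = 01010
  pos 6: 10101 XOR 11001 = 01100
  pos 7: 11001 XOR 11001 = 00000
Remainder = 0000 (zero — the frame passes the CRC check).

0000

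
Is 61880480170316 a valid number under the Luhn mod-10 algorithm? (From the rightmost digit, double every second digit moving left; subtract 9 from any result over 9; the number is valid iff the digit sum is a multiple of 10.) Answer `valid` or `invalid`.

From the right, keep odd positions and double even positions (subtract 9 from any doubled value over 9):
  doubled (positions 2,4,...): 2 0 2 7 0 7 3 → sum 21
  kept (positions 1,3,...): 6 3 7 0 4 8 1 → sum 29
Total = 50.
50 mod 10 = 0, so the number is valid.

valid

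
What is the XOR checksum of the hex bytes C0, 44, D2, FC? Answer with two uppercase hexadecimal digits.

AA

XOR the bytes together:
  start with 0xC0
  0xC0 ⊕ 0x44 = 0x84
  0x84 ⊕ 0xD2 = 0x56
  0x56 ⊕ 0xFC = 0xAA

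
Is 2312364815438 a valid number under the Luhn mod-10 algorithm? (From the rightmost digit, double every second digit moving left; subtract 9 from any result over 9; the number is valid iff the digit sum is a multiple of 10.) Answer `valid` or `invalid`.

From the right, keep odd positions and double even positions (subtract 9 from any doubled value over 9):
  doubled (positions 2,4,...): 6 1 7 3 4 6 → sum 27
  kept (positions 1,3,...): 8 4 1 4 3 1 2 → sum 23
Total = 50.
50 mod 10 = 0, so the number is valid.

valid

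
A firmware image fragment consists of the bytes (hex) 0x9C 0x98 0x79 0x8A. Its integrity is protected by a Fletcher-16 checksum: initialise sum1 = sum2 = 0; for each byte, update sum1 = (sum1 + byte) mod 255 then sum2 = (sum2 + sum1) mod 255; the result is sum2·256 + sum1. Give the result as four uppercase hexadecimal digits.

Running sums (mod 255):
  after byte 0 (0x9C): sum1=156, sum2=156
  after byte 1 (0x98): sum1=53, sum2=209
  after byte 2 (0x79): sum1=174, sum2=128
  after byte 3 (0x8A): sum1=57, sum2=185
Checksum = sum2·256 + sum1 = 185·256 + 57 = 47417 = 0xB939.

B939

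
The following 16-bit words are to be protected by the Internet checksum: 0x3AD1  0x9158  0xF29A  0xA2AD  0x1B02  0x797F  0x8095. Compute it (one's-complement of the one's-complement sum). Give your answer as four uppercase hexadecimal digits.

One's-complement addition (fold any carry out of bit 15 back into bit 0):
  0x3AD1 + 0x9158 = 0x0CC29
  0xCC29 + 0xF29A = 0x1BEC3 → wrap carry → 0xBEC4
  0xBEC4 + 0xA2AD = 0x16171 → wrap carry → 0x6172
  0x6172 + 0x1B02 = 0x07C74
  0x7C74 + 0x797F = 0x0F5F3
  0xF5F3 + 0x8095 = 0x17688 → wrap carry → 0x7689
One's-complement sum = 0x7689.
Checksum = ~0x7689 & 0xFFFF = 0x8976.

8976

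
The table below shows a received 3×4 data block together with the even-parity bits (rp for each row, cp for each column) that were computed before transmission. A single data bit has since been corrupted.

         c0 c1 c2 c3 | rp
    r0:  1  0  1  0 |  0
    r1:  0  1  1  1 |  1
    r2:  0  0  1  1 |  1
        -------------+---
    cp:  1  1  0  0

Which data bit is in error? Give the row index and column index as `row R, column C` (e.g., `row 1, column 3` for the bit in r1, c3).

row 2, column 2

Recompute each row's even parity and compare to rp:
  r0: data parity 0, sent rp 0 → ok
  r1: data parity 1, sent rp 1 → ok
  r2: data parity 0, sent rp 1 → mismatch
Recompute each column's even parity and compare to cp:
  c0: data parity 1, sent cp 1 → ok
  c1: data parity 1, sent cp 1 → ok
  c2: data parity 1, sent cp 0 → mismatch
  c3: data parity 0, sent cp 0 → ok
Exactly one row (r2) and one column (c2) fail → the flipped bit is at their intersection.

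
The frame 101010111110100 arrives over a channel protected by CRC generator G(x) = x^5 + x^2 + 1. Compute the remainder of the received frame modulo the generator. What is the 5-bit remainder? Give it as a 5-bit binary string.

00000

Modulo-2 division of 101010111110100 by 100101:
  pos 0: 101010 XOR 100101 = 001111
  pos 2: 111111 XOR 100101 = 011010
  pos 3: 110101 XOR 100101 = 010000
  pos 4: 100001 XOR 100101 = 000100
  pos 7: 100101 XOR 100101 = 000000
Remainder = 00000 (zero — the frame passes the CRC check).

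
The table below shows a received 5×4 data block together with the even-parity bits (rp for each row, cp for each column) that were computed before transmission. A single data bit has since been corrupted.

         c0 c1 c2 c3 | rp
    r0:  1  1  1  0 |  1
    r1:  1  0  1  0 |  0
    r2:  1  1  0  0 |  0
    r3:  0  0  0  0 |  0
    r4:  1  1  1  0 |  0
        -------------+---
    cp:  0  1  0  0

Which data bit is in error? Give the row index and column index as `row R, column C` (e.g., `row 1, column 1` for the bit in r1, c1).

Recompute each row's even parity and compare to rp:
  r0: data parity 1, sent rp 1 → ok
  r1: data parity 0, sent rp 0 → ok
  r2: data parity 0, sent rp 0 → ok
  r3: data parity 0, sent rp 0 → ok
  r4: data parity 1, sent rp 0 → mismatch
Recompute each column's even parity and compare to cp:
  c0: data parity 0, sent cp 0 → ok
  c1: data parity 1, sent cp 1 → ok
  c2: data parity 1, sent cp 0 → mismatch
  c3: data parity 0, sent cp 0 → ok
Exactly one row (r4) and one column (c2) fail → the flipped bit is at their intersection.

row 4, column 2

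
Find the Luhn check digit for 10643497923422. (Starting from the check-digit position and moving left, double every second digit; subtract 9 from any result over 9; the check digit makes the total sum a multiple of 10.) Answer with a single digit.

0

Partial digits right→left: 2 2 4 3 2 9 7 9 4 3 4 6 0 1
Double every second digit counting from the check-digit position (so the 1st, 3rd, 5th, ... of the partial from the right).
  doubled (with −9 where >9): 4 8 4 5 8 8 0 → sum 37
  kept as-is: 2 3 9 9 3 6 1 → sum 33
Total = 37 + 33 = 70.
Check digit = (10 − (70 mod 10)) mod 10 = 0.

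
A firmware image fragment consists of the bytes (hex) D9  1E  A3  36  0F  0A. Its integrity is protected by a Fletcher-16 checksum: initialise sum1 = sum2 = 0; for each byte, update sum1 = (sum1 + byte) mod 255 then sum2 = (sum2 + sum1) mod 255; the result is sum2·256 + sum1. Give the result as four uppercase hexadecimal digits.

Running sums (mod 255):
  after byte 0 (D9): sum1=217, sum2=217
  after byte 1 (1E): sum1=247, sum2=209
  after byte 2 (A3): sum1=155, sum2=109
  after byte 3 (36): sum1=209, sum2=63
  after byte 4 (0F): sum1=224, sum2=32
  after byte 5 (0A): sum1=234, sum2=11
Checksum = sum2·256 + sum1 = 11·256 + 234 = 3050 = 0x0BEA.

0BEA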